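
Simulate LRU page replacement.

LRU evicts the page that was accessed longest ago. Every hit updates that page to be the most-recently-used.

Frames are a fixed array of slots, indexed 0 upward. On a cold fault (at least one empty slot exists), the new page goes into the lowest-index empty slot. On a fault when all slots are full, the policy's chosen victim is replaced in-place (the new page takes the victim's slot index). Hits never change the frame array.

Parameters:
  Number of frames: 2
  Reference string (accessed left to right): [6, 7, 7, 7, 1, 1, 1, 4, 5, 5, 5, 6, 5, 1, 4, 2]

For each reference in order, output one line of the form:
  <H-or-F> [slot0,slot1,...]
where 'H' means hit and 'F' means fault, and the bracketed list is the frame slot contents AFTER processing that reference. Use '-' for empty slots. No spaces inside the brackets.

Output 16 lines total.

F [6,-]
F [6,7]
H [6,7]
H [6,7]
F [1,7]
H [1,7]
H [1,7]
F [1,4]
F [5,4]
H [5,4]
H [5,4]
F [5,6]
H [5,6]
F [5,1]
F [4,1]
F [4,2]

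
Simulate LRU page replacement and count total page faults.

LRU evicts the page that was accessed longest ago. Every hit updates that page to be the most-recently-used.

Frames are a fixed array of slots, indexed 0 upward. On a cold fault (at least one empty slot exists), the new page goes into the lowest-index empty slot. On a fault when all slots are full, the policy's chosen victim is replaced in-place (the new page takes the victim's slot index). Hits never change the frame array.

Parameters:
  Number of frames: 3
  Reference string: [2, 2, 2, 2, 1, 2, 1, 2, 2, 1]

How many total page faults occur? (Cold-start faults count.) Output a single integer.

Step 0: ref 2 → FAULT, frames=[2,-,-]
Step 1: ref 2 → HIT, frames=[2,-,-]
Step 2: ref 2 → HIT, frames=[2,-,-]
Step 3: ref 2 → HIT, frames=[2,-,-]
Step 4: ref 1 → FAULT, frames=[2,1,-]
Step 5: ref 2 → HIT, frames=[2,1,-]
Step 6: ref 1 → HIT, frames=[2,1,-]
Step 7: ref 2 → HIT, frames=[2,1,-]
Step 8: ref 2 → HIT, frames=[2,1,-]
Step 9: ref 1 → HIT, frames=[2,1,-]
Total faults: 2

Answer: 2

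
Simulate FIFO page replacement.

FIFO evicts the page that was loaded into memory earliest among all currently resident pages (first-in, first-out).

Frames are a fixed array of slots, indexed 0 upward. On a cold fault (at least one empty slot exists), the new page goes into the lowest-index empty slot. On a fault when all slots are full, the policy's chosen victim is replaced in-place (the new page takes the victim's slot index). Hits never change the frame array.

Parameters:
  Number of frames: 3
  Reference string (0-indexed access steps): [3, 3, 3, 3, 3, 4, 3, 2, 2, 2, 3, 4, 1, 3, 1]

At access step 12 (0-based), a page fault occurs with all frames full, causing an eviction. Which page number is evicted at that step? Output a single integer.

Step 0: ref 3 -> FAULT, frames=[3,-,-]
Step 1: ref 3 -> HIT, frames=[3,-,-]
Step 2: ref 3 -> HIT, frames=[3,-,-]
Step 3: ref 3 -> HIT, frames=[3,-,-]
Step 4: ref 3 -> HIT, frames=[3,-,-]
Step 5: ref 4 -> FAULT, frames=[3,4,-]
Step 6: ref 3 -> HIT, frames=[3,4,-]
Step 7: ref 2 -> FAULT, frames=[3,4,2]
Step 8: ref 2 -> HIT, frames=[3,4,2]
Step 9: ref 2 -> HIT, frames=[3,4,2]
Step 10: ref 3 -> HIT, frames=[3,4,2]
Step 11: ref 4 -> HIT, frames=[3,4,2]
Step 12: ref 1 -> FAULT, evict 3, frames=[1,4,2]
At step 12: evicted page 3

Answer: 3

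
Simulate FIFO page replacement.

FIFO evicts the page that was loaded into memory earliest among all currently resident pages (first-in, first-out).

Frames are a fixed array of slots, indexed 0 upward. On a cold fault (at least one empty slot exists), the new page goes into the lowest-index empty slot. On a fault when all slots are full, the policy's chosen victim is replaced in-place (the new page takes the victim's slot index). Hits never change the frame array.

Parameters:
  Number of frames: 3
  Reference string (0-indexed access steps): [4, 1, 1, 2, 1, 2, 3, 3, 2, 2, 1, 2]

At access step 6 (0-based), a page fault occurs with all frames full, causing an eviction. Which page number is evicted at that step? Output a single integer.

Step 0: ref 4 -> FAULT, frames=[4,-,-]
Step 1: ref 1 -> FAULT, frames=[4,1,-]
Step 2: ref 1 -> HIT, frames=[4,1,-]
Step 3: ref 2 -> FAULT, frames=[4,1,2]
Step 4: ref 1 -> HIT, frames=[4,1,2]
Step 5: ref 2 -> HIT, frames=[4,1,2]
Step 6: ref 3 -> FAULT, evict 4, frames=[3,1,2]
At step 6: evicted page 4

Answer: 4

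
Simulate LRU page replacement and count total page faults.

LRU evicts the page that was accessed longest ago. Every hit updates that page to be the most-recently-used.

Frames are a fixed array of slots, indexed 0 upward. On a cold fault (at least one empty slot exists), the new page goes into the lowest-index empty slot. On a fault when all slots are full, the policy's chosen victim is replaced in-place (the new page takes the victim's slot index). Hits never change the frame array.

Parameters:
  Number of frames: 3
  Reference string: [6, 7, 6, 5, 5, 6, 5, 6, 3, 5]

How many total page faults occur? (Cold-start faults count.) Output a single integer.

Step 0: ref 6 → FAULT, frames=[6,-,-]
Step 1: ref 7 → FAULT, frames=[6,7,-]
Step 2: ref 6 → HIT, frames=[6,7,-]
Step 3: ref 5 → FAULT, frames=[6,7,5]
Step 4: ref 5 → HIT, frames=[6,7,5]
Step 5: ref 6 → HIT, frames=[6,7,5]
Step 6: ref 5 → HIT, frames=[6,7,5]
Step 7: ref 6 → HIT, frames=[6,7,5]
Step 8: ref 3 → FAULT (evict 7), frames=[6,3,5]
Step 9: ref 5 → HIT, frames=[6,3,5]
Total faults: 4

Answer: 4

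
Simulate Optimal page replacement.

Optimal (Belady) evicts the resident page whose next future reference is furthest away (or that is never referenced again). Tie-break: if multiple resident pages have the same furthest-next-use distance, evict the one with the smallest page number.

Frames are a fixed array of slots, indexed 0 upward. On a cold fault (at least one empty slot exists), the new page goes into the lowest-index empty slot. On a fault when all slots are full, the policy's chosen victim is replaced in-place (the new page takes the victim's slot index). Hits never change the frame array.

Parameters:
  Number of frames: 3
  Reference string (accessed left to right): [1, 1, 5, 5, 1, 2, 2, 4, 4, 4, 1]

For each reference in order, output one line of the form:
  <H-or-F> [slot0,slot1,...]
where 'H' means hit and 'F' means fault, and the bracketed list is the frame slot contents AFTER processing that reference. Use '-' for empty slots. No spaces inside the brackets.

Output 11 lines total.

F [1,-,-]
H [1,-,-]
F [1,5,-]
H [1,5,-]
H [1,5,-]
F [1,5,2]
H [1,5,2]
F [1,5,4]
H [1,5,4]
H [1,5,4]
H [1,5,4]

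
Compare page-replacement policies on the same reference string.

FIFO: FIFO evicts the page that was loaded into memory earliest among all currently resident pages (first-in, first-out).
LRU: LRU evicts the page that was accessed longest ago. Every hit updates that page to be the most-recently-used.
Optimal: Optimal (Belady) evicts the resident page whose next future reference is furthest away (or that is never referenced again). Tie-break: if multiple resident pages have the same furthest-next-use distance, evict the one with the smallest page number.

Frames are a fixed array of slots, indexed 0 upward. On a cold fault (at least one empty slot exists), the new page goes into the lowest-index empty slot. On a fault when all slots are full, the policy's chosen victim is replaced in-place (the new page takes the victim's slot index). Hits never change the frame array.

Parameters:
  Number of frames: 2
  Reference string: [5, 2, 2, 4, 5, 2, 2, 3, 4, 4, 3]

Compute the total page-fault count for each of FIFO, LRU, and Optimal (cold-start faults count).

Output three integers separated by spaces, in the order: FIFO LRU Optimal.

--- FIFO ---
  step 0: ref 5 -> FAULT, frames=[5,-] (faults so far: 1)
  step 1: ref 2 -> FAULT, frames=[5,2] (faults so far: 2)
  step 2: ref 2 -> HIT, frames=[5,2] (faults so far: 2)
  step 3: ref 4 -> FAULT, evict 5, frames=[4,2] (faults so far: 3)
  step 4: ref 5 -> FAULT, evict 2, frames=[4,5] (faults so far: 4)
  step 5: ref 2 -> FAULT, evict 4, frames=[2,5] (faults so far: 5)
  step 6: ref 2 -> HIT, frames=[2,5] (faults so far: 5)
  step 7: ref 3 -> FAULT, evict 5, frames=[2,3] (faults so far: 6)
  step 8: ref 4 -> FAULT, evict 2, frames=[4,3] (faults so far: 7)
  step 9: ref 4 -> HIT, frames=[4,3] (faults so far: 7)
  step 10: ref 3 -> HIT, frames=[4,3] (faults so far: 7)
  FIFO total faults: 7
--- LRU ---
  step 0: ref 5 -> FAULT, frames=[5,-] (faults so far: 1)
  step 1: ref 2 -> FAULT, frames=[5,2] (faults so far: 2)
  step 2: ref 2 -> HIT, frames=[5,2] (faults so far: 2)
  step 3: ref 4 -> FAULT, evict 5, frames=[4,2] (faults so far: 3)
  step 4: ref 5 -> FAULT, evict 2, frames=[4,5] (faults so far: 4)
  step 5: ref 2 -> FAULT, evict 4, frames=[2,5] (faults so far: 5)
  step 6: ref 2 -> HIT, frames=[2,5] (faults so far: 5)
  step 7: ref 3 -> FAULT, evict 5, frames=[2,3] (faults so far: 6)
  step 8: ref 4 -> FAULT, evict 2, frames=[4,3] (faults so far: 7)
  step 9: ref 4 -> HIT, frames=[4,3] (faults so far: 7)
  step 10: ref 3 -> HIT, frames=[4,3] (faults so far: 7)
  LRU total faults: 7
--- Optimal ---
  step 0: ref 5 -> FAULT, frames=[5,-] (faults so far: 1)
  step 1: ref 2 -> FAULT, frames=[5,2] (faults so far: 2)
  step 2: ref 2 -> HIT, frames=[5,2] (faults so far: 2)
  step 3: ref 4 -> FAULT, evict 2, frames=[5,4] (faults so far: 3)
  step 4: ref 5 -> HIT, frames=[5,4] (faults so far: 3)
  step 5: ref 2 -> FAULT, evict 5, frames=[2,4] (faults so far: 4)
  step 6: ref 2 -> HIT, frames=[2,4] (faults so far: 4)
  step 7: ref 3 -> FAULT, evict 2, frames=[3,4] (faults so far: 5)
  step 8: ref 4 -> HIT, frames=[3,4] (faults so far: 5)
  step 9: ref 4 -> HIT, frames=[3,4] (faults so far: 5)
  step 10: ref 3 -> HIT, frames=[3,4] (faults so far: 5)
  Optimal total faults: 5

Answer: 7 7 5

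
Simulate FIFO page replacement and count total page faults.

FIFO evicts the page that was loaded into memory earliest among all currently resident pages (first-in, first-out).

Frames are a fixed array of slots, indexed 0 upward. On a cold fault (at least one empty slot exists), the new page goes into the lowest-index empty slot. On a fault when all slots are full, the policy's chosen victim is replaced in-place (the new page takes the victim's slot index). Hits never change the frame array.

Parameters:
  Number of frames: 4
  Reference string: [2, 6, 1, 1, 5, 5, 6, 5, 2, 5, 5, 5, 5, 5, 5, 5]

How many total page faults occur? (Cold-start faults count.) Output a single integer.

Answer: 4

Derivation:
Step 0: ref 2 → FAULT, frames=[2,-,-,-]
Step 1: ref 6 → FAULT, frames=[2,6,-,-]
Step 2: ref 1 → FAULT, frames=[2,6,1,-]
Step 3: ref 1 → HIT, frames=[2,6,1,-]
Step 4: ref 5 → FAULT, frames=[2,6,1,5]
Step 5: ref 5 → HIT, frames=[2,6,1,5]
Step 6: ref 6 → HIT, frames=[2,6,1,5]
Step 7: ref 5 → HIT, frames=[2,6,1,5]
Step 8: ref 2 → HIT, frames=[2,6,1,5]
Step 9: ref 5 → HIT, frames=[2,6,1,5]
Step 10: ref 5 → HIT, frames=[2,6,1,5]
Step 11: ref 5 → HIT, frames=[2,6,1,5]
Step 12: ref 5 → HIT, frames=[2,6,1,5]
Step 13: ref 5 → HIT, frames=[2,6,1,5]
Step 14: ref 5 → HIT, frames=[2,6,1,5]
Step 15: ref 5 → HIT, frames=[2,6,1,5]
Total faults: 4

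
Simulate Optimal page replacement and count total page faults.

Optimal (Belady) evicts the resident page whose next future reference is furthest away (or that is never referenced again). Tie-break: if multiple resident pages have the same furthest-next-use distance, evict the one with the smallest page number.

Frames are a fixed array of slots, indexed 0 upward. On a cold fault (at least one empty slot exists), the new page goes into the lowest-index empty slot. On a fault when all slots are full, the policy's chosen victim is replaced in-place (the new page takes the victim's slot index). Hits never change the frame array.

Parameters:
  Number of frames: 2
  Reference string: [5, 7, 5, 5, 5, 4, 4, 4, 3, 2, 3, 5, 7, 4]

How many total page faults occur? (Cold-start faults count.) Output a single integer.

Answer: 8

Derivation:
Step 0: ref 5 → FAULT, frames=[5,-]
Step 1: ref 7 → FAULT, frames=[5,7]
Step 2: ref 5 → HIT, frames=[5,7]
Step 3: ref 5 → HIT, frames=[5,7]
Step 4: ref 5 → HIT, frames=[5,7]
Step 5: ref 4 → FAULT (evict 7), frames=[5,4]
Step 6: ref 4 → HIT, frames=[5,4]
Step 7: ref 4 → HIT, frames=[5,4]
Step 8: ref 3 → FAULT (evict 4), frames=[5,3]
Step 9: ref 2 → FAULT (evict 5), frames=[2,3]
Step 10: ref 3 → HIT, frames=[2,3]
Step 11: ref 5 → FAULT (evict 2), frames=[5,3]
Step 12: ref 7 → FAULT (evict 3), frames=[5,7]
Step 13: ref 4 → FAULT (evict 5), frames=[4,7]
Total faults: 8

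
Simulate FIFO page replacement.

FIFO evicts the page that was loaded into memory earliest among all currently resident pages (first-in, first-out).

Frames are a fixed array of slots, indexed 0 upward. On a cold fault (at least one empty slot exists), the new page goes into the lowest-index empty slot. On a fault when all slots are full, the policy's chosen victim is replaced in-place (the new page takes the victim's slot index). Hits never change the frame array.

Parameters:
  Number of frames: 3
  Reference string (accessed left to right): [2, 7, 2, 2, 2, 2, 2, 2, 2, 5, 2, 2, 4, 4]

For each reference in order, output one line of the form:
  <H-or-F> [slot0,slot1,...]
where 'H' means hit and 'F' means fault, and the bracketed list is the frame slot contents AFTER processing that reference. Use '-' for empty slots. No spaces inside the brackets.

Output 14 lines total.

F [2,-,-]
F [2,7,-]
H [2,7,-]
H [2,7,-]
H [2,7,-]
H [2,7,-]
H [2,7,-]
H [2,7,-]
H [2,7,-]
F [2,7,5]
H [2,7,5]
H [2,7,5]
F [4,7,5]
H [4,7,5]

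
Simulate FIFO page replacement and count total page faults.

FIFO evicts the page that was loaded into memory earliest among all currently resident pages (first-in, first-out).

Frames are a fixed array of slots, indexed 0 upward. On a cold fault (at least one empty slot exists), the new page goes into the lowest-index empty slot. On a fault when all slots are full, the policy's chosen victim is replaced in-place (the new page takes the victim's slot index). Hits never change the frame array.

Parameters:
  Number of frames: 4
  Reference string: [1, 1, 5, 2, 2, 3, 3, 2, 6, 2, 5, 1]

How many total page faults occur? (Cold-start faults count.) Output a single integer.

Answer: 6

Derivation:
Step 0: ref 1 → FAULT, frames=[1,-,-,-]
Step 1: ref 1 → HIT, frames=[1,-,-,-]
Step 2: ref 5 → FAULT, frames=[1,5,-,-]
Step 3: ref 2 → FAULT, frames=[1,5,2,-]
Step 4: ref 2 → HIT, frames=[1,5,2,-]
Step 5: ref 3 → FAULT, frames=[1,5,2,3]
Step 6: ref 3 → HIT, frames=[1,5,2,3]
Step 7: ref 2 → HIT, frames=[1,5,2,3]
Step 8: ref 6 → FAULT (evict 1), frames=[6,5,2,3]
Step 9: ref 2 → HIT, frames=[6,5,2,3]
Step 10: ref 5 → HIT, frames=[6,5,2,3]
Step 11: ref 1 → FAULT (evict 5), frames=[6,1,2,3]
Total faults: 6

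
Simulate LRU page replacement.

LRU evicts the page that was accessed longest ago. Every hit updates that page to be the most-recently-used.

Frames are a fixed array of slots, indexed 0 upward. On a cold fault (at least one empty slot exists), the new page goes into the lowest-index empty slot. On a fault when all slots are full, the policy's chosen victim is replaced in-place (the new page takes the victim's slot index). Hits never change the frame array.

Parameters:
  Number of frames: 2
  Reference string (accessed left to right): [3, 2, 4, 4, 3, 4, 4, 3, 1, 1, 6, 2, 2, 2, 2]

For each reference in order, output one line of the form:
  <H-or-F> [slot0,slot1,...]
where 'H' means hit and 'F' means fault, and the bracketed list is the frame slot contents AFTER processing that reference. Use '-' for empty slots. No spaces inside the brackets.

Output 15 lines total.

F [3,-]
F [3,2]
F [4,2]
H [4,2]
F [4,3]
H [4,3]
H [4,3]
H [4,3]
F [1,3]
H [1,3]
F [1,6]
F [2,6]
H [2,6]
H [2,6]
H [2,6]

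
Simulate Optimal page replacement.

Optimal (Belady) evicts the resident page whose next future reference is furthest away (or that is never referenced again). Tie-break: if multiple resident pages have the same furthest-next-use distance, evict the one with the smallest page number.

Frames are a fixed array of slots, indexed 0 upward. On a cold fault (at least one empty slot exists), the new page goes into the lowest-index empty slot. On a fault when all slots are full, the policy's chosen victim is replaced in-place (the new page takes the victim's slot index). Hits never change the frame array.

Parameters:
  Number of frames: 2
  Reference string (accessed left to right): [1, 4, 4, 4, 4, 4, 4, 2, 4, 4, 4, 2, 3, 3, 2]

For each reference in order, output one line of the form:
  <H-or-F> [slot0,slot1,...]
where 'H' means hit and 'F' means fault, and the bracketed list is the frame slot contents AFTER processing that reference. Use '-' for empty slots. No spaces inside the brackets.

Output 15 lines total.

F [1,-]
F [1,4]
H [1,4]
H [1,4]
H [1,4]
H [1,4]
H [1,4]
F [2,4]
H [2,4]
H [2,4]
H [2,4]
H [2,4]
F [2,3]
H [2,3]
H [2,3]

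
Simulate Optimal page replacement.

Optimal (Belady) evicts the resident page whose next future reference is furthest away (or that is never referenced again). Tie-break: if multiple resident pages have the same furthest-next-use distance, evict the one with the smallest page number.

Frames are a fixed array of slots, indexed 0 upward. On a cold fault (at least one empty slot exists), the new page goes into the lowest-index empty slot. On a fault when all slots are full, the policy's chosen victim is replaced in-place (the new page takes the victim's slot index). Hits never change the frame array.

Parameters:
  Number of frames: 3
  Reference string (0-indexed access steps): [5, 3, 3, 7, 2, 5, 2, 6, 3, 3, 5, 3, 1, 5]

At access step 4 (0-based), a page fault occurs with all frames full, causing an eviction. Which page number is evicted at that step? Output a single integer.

Answer: 7

Derivation:
Step 0: ref 5 -> FAULT, frames=[5,-,-]
Step 1: ref 3 -> FAULT, frames=[5,3,-]
Step 2: ref 3 -> HIT, frames=[5,3,-]
Step 3: ref 7 -> FAULT, frames=[5,3,7]
Step 4: ref 2 -> FAULT, evict 7, frames=[5,3,2]
At step 4: evicted page 7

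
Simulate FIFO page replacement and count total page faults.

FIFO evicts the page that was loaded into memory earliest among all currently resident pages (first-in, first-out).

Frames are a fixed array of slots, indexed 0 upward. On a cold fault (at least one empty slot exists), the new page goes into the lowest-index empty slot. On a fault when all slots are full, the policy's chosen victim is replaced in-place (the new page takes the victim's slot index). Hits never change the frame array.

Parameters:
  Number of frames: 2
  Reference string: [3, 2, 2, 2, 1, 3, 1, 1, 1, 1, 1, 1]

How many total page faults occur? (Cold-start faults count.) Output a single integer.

Step 0: ref 3 → FAULT, frames=[3,-]
Step 1: ref 2 → FAULT, frames=[3,2]
Step 2: ref 2 → HIT, frames=[3,2]
Step 3: ref 2 → HIT, frames=[3,2]
Step 4: ref 1 → FAULT (evict 3), frames=[1,2]
Step 5: ref 3 → FAULT (evict 2), frames=[1,3]
Step 6: ref 1 → HIT, frames=[1,3]
Step 7: ref 1 → HIT, frames=[1,3]
Step 8: ref 1 → HIT, frames=[1,3]
Step 9: ref 1 → HIT, frames=[1,3]
Step 10: ref 1 → HIT, frames=[1,3]
Step 11: ref 1 → HIT, frames=[1,3]
Total faults: 4

Answer: 4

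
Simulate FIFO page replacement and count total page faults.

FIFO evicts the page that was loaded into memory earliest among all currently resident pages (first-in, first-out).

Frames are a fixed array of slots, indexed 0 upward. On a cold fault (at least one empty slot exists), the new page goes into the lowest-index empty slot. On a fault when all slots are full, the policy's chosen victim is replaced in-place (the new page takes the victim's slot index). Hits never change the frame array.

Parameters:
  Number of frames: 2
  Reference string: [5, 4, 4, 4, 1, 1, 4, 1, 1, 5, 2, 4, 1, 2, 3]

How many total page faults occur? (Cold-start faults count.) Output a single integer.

Answer: 9

Derivation:
Step 0: ref 5 → FAULT, frames=[5,-]
Step 1: ref 4 → FAULT, frames=[5,4]
Step 2: ref 4 → HIT, frames=[5,4]
Step 3: ref 4 → HIT, frames=[5,4]
Step 4: ref 1 → FAULT (evict 5), frames=[1,4]
Step 5: ref 1 → HIT, frames=[1,4]
Step 6: ref 4 → HIT, frames=[1,4]
Step 7: ref 1 → HIT, frames=[1,4]
Step 8: ref 1 → HIT, frames=[1,4]
Step 9: ref 5 → FAULT (evict 4), frames=[1,5]
Step 10: ref 2 → FAULT (evict 1), frames=[2,5]
Step 11: ref 4 → FAULT (evict 5), frames=[2,4]
Step 12: ref 1 → FAULT (evict 2), frames=[1,4]
Step 13: ref 2 → FAULT (evict 4), frames=[1,2]
Step 14: ref 3 → FAULT (evict 1), frames=[3,2]
Total faults: 9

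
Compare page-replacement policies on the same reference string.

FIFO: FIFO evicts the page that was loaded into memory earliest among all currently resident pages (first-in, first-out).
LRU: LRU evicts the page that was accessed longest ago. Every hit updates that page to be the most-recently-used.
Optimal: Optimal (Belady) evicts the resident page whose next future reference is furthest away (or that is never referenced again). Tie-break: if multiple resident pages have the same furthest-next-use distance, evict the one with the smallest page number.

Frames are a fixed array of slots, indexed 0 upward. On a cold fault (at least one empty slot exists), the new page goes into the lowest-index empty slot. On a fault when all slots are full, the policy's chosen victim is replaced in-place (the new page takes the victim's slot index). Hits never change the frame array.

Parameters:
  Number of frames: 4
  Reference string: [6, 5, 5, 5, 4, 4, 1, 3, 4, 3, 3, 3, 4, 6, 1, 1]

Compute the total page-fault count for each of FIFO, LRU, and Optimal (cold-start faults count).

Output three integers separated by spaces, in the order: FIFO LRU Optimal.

--- FIFO ---
  step 0: ref 6 -> FAULT, frames=[6,-,-,-] (faults so far: 1)
  step 1: ref 5 -> FAULT, frames=[6,5,-,-] (faults so far: 2)
  step 2: ref 5 -> HIT, frames=[6,5,-,-] (faults so far: 2)
  step 3: ref 5 -> HIT, frames=[6,5,-,-] (faults so far: 2)
  step 4: ref 4 -> FAULT, frames=[6,5,4,-] (faults so far: 3)
  step 5: ref 4 -> HIT, frames=[6,5,4,-] (faults so far: 3)
  step 6: ref 1 -> FAULT, frames=[6,5,4,1] (faults so far: 4)
  step 7: ref 3 -> FAULT, evict 6, frames=[3,5,4,1] (faults so far: 5)
  step 8: ref 4 -> HIT, frames=[3,5,4,1] (faults so far: 5)
  step 9: ref 3 -> HIT, frames=[3,5,4,1] (faults so far: 5)
  step 10: ref 3 -> HIT, frames=[3,5,4,1] (faults so far: 5)
  step 11: ref 3 -> HIT, frames=[3,5,4,1] (faults so far: 5)
  step 12: ref 4 -> HIT, frames=[3,5,4,1] (faults so far: 5)
  step 13: ref 6 -> FAULT, evict 5, frames=[3,6,4,1] (faults so far: 6)
  step 14: ref 1 -> HIT, frames=[3,6,4,1] (faults so far: 6)
  step 15: ref 1 -> HIT, frames=[3,6,4,1] (faults so far: 6)
  FIFO total faults: 6
--- LRU ---
  step 0: ref 6 -> FAULT, frames=[6,-,-,-] (faults so far: 1)
  step 1: ref 5 -> FAULT, frames=[6,5,-,-] (faults so far: 2)
  step 2: ref 5 -> HIT, frames=[6,5,-,-] (faults so far: 2)
  step 3: ref 5 -> HIT, frames=[6,5,-,-] (faults so far: 2)
  step 4: ref 4 -> FAULT, frames=[6,5,4,-] (faults so far: 3)
  step 5: ref 4 -> HIT, frames=[6,5,4,-] (faults so far: 3)
  step 6: ref 1 -> FAULT, frames=[6,5,4,1] (faults so far: 4)
  step 7: ref 3 -> FAULT, evict 6, frames=[3,5,4,1] (faults so far: 5)
  step 8: ref 4 -> HIT, frames=[3,5,4,1] (faults so far: 5)
  step 9: ref 3 -> HIT, frames=[3,5,4,1] (faults so far: 5)
  step 10: ref 3 -> HIT, frames=[3,5,4,1] (faults so far: 5)
  step 11: ref 3 -> HIT, frames=[3,5,4,1] (faults so far: 5)
  step 12: ref 4 -> HIT, frames=[3,5,4,1] (faults so far: 5)
  step 13: ref 6 -> FAULT, evict 5, frames=[3,6,4,1] (faults so far: 6)
  step 14: ref 1 -> HIT, frames=[3,6,4,1] (faults so far: 6)
  step 15: ref 1 -> HIT, frames=[3,6,4,1] (faults so far: 6)
  LRU total faults: 6
--- Optimal ---
  step 0: ref 6 -> FAULT, frames=[6,-,-,-] (faults so far: 1)
  step 1: ref 5 -> FAULT, frames=[6,5,-,-] (faults so far: 2)
  step 2: ref 5 -> HIT, frames=[6,5,-,-] (faults so far: 2)
  step 3: ref 5 -> HIT, frames=[6,5,-,-] (faults so far: 2)
  step 4: ref 4 -> FAULT, frames=[6,5,4,-] (faults so far: 3)
  step 5: ref 4 -> HIT, frames=[6,5,4,-] (faults so far: 3)
  step 6: ref 1 -> FAULT, frames=[6,5,4,1] (faults so far: 4)
  step 7: ref 3 -> FAULT, evict 5, frames=[6,3,4,1] (faults so far: 5)
  step 8: ref 4 -> HIT, frames=[6,3,4,1] (faults so far: 5)
  step 9: ref 3 -> HIT, frames=[6,3,4,1] (faults so far: 5)
  step 10: ref 3 -> HIT, frames=[6,3,4,1] (faults so far: 5)
  step 11: ref 3 -> HIT, frames=[6,3,4,1] (faults so far: 5)
  step 12: ref 4 -> HIT, frames=[6,3,4,1] (faults so far: 5)
  step 13: ref 6 -> HIT, frames=[6,3,4,1] (faults so far: 5)
  step 14: ref 1 -> HIT, frames=[6,3,4,1] (faults so far: 5)
  step 15: ref 1 -> HIT, frames=[6,3,4,1] (faults so far: 5)
  Optimal total faults: 5

Answer: 6 6 5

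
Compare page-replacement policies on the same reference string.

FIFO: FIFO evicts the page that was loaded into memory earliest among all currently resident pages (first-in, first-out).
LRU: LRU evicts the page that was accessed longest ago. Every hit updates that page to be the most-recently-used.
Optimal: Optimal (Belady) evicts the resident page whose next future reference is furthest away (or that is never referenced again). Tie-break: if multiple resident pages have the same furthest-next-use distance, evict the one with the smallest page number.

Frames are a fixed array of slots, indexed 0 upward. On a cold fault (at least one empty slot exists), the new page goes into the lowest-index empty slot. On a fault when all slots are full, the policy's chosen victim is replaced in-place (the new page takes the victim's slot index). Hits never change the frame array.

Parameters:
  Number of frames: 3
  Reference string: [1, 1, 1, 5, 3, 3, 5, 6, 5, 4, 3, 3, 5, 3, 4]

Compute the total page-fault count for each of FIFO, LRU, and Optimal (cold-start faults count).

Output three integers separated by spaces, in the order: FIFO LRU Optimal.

Answer: 7 6 5

Derivation:
--- FIFO ---
  step 0: ref 1 -> FAULT, frames=[1,-,-] (faults so far: 1)
  step 1: ref 1 -> HIT, frames=[1,-,-] (faults so far: 1)
  step 2: ref 1 -> HIT, frames=[1,-,-] (faults so far: 1)
  step 3: ref 5 -> FAULT, frames=[1,5,-] (faults so far: 2)
  step 4: ref 3 -> FAULT, frames=[1,5,3] (faults so far: 3)
  step 5: ref 3 -> HIT, frames=[1,5,3] (faults so far: 3)
  step 6: ref 5 -> HIT, frames=[1,5,3] (faults so far: 3)
  step 7: ref 6 -> FAULT, evict 1, frames=[6,5,3] (faults so far: 4)
  step 8: ref 5 -> HIT, frames=[6,5,3] (faults so far: 4)
  step 9: ref 4 -> FAULT, evict 5, frames=[6,4,3] (faults so far: 5)
  step 10: ref 3 -> HIT, frames=[6,4,3] (faults so far: 5)
  step 11: ref 3 -> HIT, frames=[6,4,3] (faults so far: 5)
  step 12: ref 5 -> FAULT, evict 3, frames=[6,4,5] (faults so far: 6)
  step 13: ref 3 -> FAULT, evict 6, frames=[3,4,5] (faults so far: 7)
  step 14: ref 4 -> HIT, frames=[3,4,5] (faults so far: 7)
  FIFO total faults: 7
--- LRU ---
  step 0: ref 1 -> FAULT, frames=[1,-,-] (faults so far: 1)
  step 1: ref 1 -> HIT, frames=[1,-,-] (faults so far: 1)
  step 2: ref 1 -> HIT, frames=[1,-,-] (faults so far: 1)
  step 3: ref 5 -> FAULT, frames=[1,5,-] (faults so far: 2)
  step 4: ref 3 -> FAULT, frames=[1,5,3] (faults so far: 3)
  step 5: ref 3 -> HIT, frames=[1,5,3] (faults so far: 3)
  step 6: ref 5 -> HIT, frames=[1,5,3] (faults so far: 3)
  step 7: ref 6 -> FAULT, evict 1, frames=[6,5,3] (faults so far: 4)
  step 8: ref 5 -> HIT, frames=[6,5,3] (faults so far: 4)
  step 9: ref 4 -> FAULT, evict 3, frames=[6,5,4] (faults so far: 5)
  step 10: ref 3 -> FAULT, evict 6, frames=[3,5,4] (faults so far: 6)
  step 11: ref 3 -> HIT, frames=[3,5,4] (faults so far: 6)
  step 12: ref 5 -> HIT, frames=[3,5,4] (faults so far: 6)
  step 13: ref 3 -> HIT, frames=[3,5,4] (faults so far: 6)
  step 14: ref 4 -> HIT, frames=[3,5,4] (faults so far: 6)
  LRU total faults: 6
--- Optimal ---
  step 0: ref 1 -> FAULT, frames=[1,-,-] (faults so far: 1)
  step 1: ref 1 -> HIT, frames=[1,-,-] (faults so far: 1)
  step 2: ref 1 -> HIT, frames=[1,-,-] (faults so far: 1)
  step 3: ref 5 -> FAULT, frames=[1,5,-] (faults so far: 2)
  step 4: ref 3 -> FAULT, frames=[1,5,3] (faults so far: 3)
  step 5: ref 3 -> HIT, frames=[1,5,3] (faults so far: 3)
  step 6: ref 5 -> HIT, frames=[1,5,3] (faults so far: 3)
  step 7: ref 6 -> FAULT, evict 1, frames=[6,5,3] (faults so far: 4)
  step 8: ref 5 -> HIT, frames=[6,5,3] (faults so far: 4)
  step 9: ref 4 -> FAULT, evict 6, frames=[4,5,3] (faults so far: 5)
  step 10: ref 3 -> HIT, frames=[4,5,3] (faults so far: 5)
  step 11: ref 3 -> HIT, frames=[4,5,3] (faults so far: 5)
  step 12: ref 5 -> HIT, frames=[4,5,3] (faults so far: 5)
  step 13: ref 3 -> HIT, frames=[4,5,3] (faults so far: 5)
  step 14: ref 4 -> HIT, frames=[4,5,3] (faults so far: 5)
  Optimal total faults: 5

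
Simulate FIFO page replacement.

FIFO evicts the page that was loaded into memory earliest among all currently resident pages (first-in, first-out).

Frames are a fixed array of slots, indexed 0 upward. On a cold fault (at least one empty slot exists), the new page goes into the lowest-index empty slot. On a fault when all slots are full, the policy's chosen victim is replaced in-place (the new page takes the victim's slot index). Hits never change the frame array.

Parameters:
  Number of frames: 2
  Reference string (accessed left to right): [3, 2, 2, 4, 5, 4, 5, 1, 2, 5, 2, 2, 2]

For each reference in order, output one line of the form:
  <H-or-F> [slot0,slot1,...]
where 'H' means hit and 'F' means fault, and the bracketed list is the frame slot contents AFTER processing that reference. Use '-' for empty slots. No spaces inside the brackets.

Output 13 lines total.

F [3,-]
F [3,2]
H [3,2]
F [4,2]
F [4,5]
H [4,5]
H [4,5]
F [1,5]
F [1,2]
F [5,2]
H [5,2]
H [5,2]
H [5,2]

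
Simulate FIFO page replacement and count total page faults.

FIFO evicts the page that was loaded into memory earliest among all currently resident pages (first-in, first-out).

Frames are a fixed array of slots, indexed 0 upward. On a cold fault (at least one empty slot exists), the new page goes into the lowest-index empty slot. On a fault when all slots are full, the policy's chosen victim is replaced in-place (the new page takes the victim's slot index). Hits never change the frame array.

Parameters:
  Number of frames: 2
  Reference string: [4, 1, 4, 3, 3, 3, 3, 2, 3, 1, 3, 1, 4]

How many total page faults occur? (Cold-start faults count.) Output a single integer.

Step 0: ref 4 → FAULT, frames=[4,-]
Step 1: ref 1 → FAULT, frames=[4,1]
Step 2: ref 4 → HIT, frames=[4,1]
Step 3: ref 3 → FAULT (evict 4), frames=[3,1]
Step 4: ref 3 → HIT, frames=[3,1]
Step 5: ref 3 → HIT, frames=[3,1]
Step 6: ref 3 → HIT, frames=[3,1]
Step 7: ref 2 → FAULT (evict 1), frames=[3,2]
Step 8: ref 3 → HIT, frames=[3,2]
Step 9: ref 1 → FAULT (evict 3), frames=[1,2]
Step 10: ref 3 → FAULT (evict 2), frames=[1,3]
Step 11: ref 1 → HIT, frames=[1,3]
Step 12: ref 4 → FAULT (evict 1), frames=[4,3]
Total faults: 7

Answer: 7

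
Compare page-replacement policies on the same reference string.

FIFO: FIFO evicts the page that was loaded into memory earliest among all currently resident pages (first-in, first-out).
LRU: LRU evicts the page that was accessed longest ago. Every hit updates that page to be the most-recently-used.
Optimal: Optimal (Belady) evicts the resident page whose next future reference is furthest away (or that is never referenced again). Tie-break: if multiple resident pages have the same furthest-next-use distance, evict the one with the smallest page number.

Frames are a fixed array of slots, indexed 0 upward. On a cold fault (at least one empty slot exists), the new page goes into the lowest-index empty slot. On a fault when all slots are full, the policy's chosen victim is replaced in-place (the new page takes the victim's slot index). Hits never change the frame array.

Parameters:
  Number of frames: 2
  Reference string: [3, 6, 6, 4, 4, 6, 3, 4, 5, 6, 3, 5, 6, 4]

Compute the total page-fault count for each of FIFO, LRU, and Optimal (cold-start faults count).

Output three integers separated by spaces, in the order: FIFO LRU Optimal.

Answer: 10 11 8

Derivation:
--- FIFO ---
  step 0: ref 3 -> FAULT, frames=[3,-] (faults so far: 1)
  step 1: ref 6 -> FAULT, frames=[3,6] (faults so far: 2)
  step 2: ref 6 -> HIT, frames=[3,6] (faults so far: 2)
  step 3: ref 4 -> FAULT, evict 3, frames=[4,6] (faults so far: 3)
  step 4: ref 4 -> HIT, frames=[4,6] (faults so far: 3)
  step 5: ref 6 -> HIT, frames=[4,6] (faults so far: 3)
  step 6: ref 3 -> FAULT, evict 6, frames=[4,3] (faults so far: 4)
  step 7: ref 4 -> HIT, frames=[4,3] (faults so far: 4)
  step 8: ref 5 -> FAULT, evict 4, frames=[5,3] (faults so far: 5)
  step 9: ref 6 -> FAULT, evict 3, frames=[5,6] (faults so far: 6)
  step 10: ref 3 -> FAULT, evict 5, frames=[3,6] (faults so far: 7)
  step 11: ref 5 -> FAULT, evict 6, frames=[3,5] (faults so far: 8)
  step 12: ref 6 -> FAULT, evict 3, frames=[6,5] (faults so far: 9)
  step 13: ref 4 -> FAULT, evict 5, frames=[6,4] (faults so far: 10)
  FIFO total faults: 10
--- LRU ---
  step 0: ref 3 -> FAULT, frames=[3,-] (faults so far: 1)
  step 1: ref 6 -> FAULT, frames=[3,6] (faults so far: 2)
  step 2: ref 6 -> HIT, frames=[3,6] (faults so far: 2)
  step 3: ref 4 -> FAULT, evict 3, frames=[4,6] (faults so far: 3)
  step 4: ref 4 -> HIT, frames=[4,6] (faults so far: 3)
  step 5: ref 6 -> HIT, frames=[4,6] (faults so far: 3)
  step 6: ref 3 -> FAULT, evict 4, frames=[3,6] (faults so far: 4)
  step 7: ref 4 -> FAULT, evict 6, frames=[3,4] (faults so far: 5)
  step 8: ref 5 -> FAULT, evict 3, frames=[5,4] (faults so far: 6)
  step 9: ref 6 -> FAULT, evict 4, frames=[5,6] (faults so far: 7)
  step 10: ref 3 -> FAULT, evict 5, frames=[3,6] (faults so far: 8)
  step 11: ref 5 -> FAULT, evict 6, frames=[3,5] (faults so far: 9)
  step 12: ref 6 -> FAULT, evict 3, frames=[6,5] (faults so far: 10)
  step 13: ref 4 -> FAULT, evict 5, frames=[6,4] (faults so far: 11)
  LRU total faults: 11
--- Optimal ---
  step 0: ref 3 -> FAULT, frames=[3,-] (faults so far: 1)
  step 1: ref 6 -> FAULT, frames=[3,6] (faults so far: 2)
  step 2: ref 6 -> HIT, frames=[3,6] (faults so far: 2)
  step 3: ref 4 -> FAULT, evict 3, frames=[4,6] (faults so far: 3)
  step 4: ref 4 -> HIT, frames=[4,6] (faults so far: 3)
  step 5: ref 6 -> HIT, frames=[4,6] (faults so far: 3)
  step 6: ref 3 -> FAULT, evict 6, frames=[4,3] (faults so far: 4)
  step 7: ref 4 -> HIT, frames=[4,3] (faults so far: 4)
  step 8: ref 5 -> FAULT, evict 4, frames=[5,3] (faults so far: 5)
  step 9: ref 6 -> FAULT, evict 5, frames=[6,3] (faults so far: 6)
  step 10: ref 3 -> HIT, frames=[6,3] (faults so far: 6)
  step 11: ref 5 -> FAULT, evict 3, frames=[6,5] (faults so far: 7)
  step 12: ref 6 -> HIT, frames=[6,5] (faults so far: 7)
  step 13: ref 4 -> FAULT, evict 5, frames=[6,4] (faults so far: 8)
  Optimal total faults: 8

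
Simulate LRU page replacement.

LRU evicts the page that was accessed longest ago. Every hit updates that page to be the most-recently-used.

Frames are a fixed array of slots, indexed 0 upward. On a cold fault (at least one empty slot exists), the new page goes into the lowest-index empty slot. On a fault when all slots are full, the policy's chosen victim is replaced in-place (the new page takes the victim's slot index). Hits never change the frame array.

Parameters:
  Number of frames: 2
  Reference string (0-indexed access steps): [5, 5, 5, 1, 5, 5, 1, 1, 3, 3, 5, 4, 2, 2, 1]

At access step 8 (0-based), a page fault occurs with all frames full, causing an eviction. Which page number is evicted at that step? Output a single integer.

Answer: 5

Derivation:
Step 0: ref 5 -> FAULT, frames=[5,-]
Step 1: ref 5 -> HIT, frames=[5,-]
Step 2: ref 5 -> HIT, frames=[5,-]
Step 3: ref 1 -> FAULT, frames=[5,1]
Step 4: ref 5 -> HIT, frames=[5,1]
Step 5: ref 5 -> HIT, frames=[5,1]
Step 6: ref 1 -> HIT, frames=[5,1]
Step 7: ref 1 -> HIT, frames=[5,1]
Step 8: ref 3 -> FAULT, evict 5, frames=[3,1]
At step 8: evicted page 5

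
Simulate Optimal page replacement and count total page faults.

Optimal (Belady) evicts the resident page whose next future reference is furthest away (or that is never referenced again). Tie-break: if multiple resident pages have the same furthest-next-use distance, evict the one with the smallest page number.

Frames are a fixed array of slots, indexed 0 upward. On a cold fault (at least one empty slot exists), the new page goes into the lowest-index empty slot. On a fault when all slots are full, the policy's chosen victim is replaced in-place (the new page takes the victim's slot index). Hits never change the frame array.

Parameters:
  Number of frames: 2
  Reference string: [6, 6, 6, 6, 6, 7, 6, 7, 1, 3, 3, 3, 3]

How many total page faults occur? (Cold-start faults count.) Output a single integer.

Step 0: ref 6 → FAULT, frames=[6,-]
Step 1: ref 6 → HIT, frames=[6,-]
Step 2: ref 6 → HIT, frames=[6,-]
Step 3: ref 6 → HIT, frames=[6,-]
Step 4: ref 6 → HIT, frames=[6,-]
Step 5: ref 7 → FAULT, frames=[6,7]
Step 6: ref 6 → HIT, frames=[6,7]
Step 7: ref 7 → HIT, frames=[6,7]
Step 8: ref 1 → FAULT (evict 6), frames=[1,7]
Step 9: ref 3 → FAULT (evict 1), frames=[3,7]
Step 10: ref 3 → HIT, frames=[3,7]
Step 11: ref 3 → HIT, frames=[3,7]
Step 12: ref 3 → HIT, frames=[3,7]
Total faults: 4

Answer: 4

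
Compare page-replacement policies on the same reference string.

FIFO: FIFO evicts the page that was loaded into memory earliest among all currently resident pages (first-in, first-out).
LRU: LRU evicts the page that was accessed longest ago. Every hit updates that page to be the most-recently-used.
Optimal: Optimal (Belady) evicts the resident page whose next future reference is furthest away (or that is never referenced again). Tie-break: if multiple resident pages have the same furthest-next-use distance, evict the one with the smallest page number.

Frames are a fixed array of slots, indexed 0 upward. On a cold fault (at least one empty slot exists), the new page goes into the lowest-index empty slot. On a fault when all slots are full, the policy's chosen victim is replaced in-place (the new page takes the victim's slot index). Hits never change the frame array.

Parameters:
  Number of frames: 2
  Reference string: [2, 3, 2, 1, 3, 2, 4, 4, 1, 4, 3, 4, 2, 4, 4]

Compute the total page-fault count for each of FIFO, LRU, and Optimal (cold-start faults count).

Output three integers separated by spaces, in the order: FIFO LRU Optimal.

Answer: 9 9 7

Derivation:
--- FIFO ---
  step 0: ref 2 -> FAULT, frames=[2,-] (faults so far: 1)
  step 1: ref 3 -> FAULT, frames=[2,3] (faults so far: 2)
  step 2: ref 2 -> HIT, frames=[2,3] (faults so far: 2)
  step 3: ref 1 -> FAULT, evict 2, frames=[1,3] (faults so far: 3)
  step 4: ref 3 -> HIT, frames=[1,3] (faults so far: 3)
  step 5: ref 2 -> FAULT, evict 3, frames=[1,2] (faults so far: 4)
  step 6: ref 4 -> FAULT, evict 1, frames=[4,2] (faults so far: 5)
  step 7: ref 4 -> HIT, frames=[4,2] (faults so far: 5)
  step 8: ref 1 -> FAULT, evict 2, frames=[4,1] (faults so far: 6)
  step 9: ref 4 -> HIT, frames=[4,1] (faults so far: 6)
  step 10: ref 3 -> FAULT, evict 4, frames=[3,1] (faults so far: 7)
  step 11: ref 4 -> FAULT, evict 1, frames=[3,4] (faults so far: 8)
  step 12: ref 2 -> FAULT, evict 3, frames=[2,4] (faults so far: 9)
  step 13: ref 4 -> HIT, frames=[2,4] (faults so far: 9)
  step 14: ref 4 -> HIT, frames=[2,4] (faults so far: 9)
  FIFO total faults: 9
--- LRU ---
  step 0: ref 2 -> FAULT, frames=[2,-] (faults so far: 1)
  step 1: ref 3 -> FAULT, frames=[2,3] (faults so far: 2)
  step 2: ref 2 -> HIT, frames=[2,3] (faults so far: 2)
  step 3: ref 1 -> FAULT, evict 3, frames=[2,1] (faults so far: 3)
  step 4: ref 3 -> FAULT, evict 2, frames=[3,1] (faults so far: 4)
  step 5: ref 2 -> FAULT, evict 1, frames=[3,2] (faults so far: 5)
  step 6: ref 4 -> FAULT, evict 3, frames=[4,2] (faults so far: 6)
  step 7: ref 4 -> HIT, frames=[4,2] (faults so far: 6)
  step 8: ref 1 -> FAULT, evict 2, frames=[4,1] (faults so far: 7)
  step 9: ref 4 -> HIT, frames=[4,1] (faults so far: 7)
  step 10: ref 3 -> FAULT, evict 1, frames=[4,3] (faults so far: 8)
  step 11: ref 4 -> HIT, frames=[4,3] (faults so far: 8)
  step 12: ref 2 -> FAULT, evict 3, frames=[4,2] (faults so far: 9)
  step 13: ref 4 -> HIT, frames=[4,2] (faults so far: 9)
  step 14: ref 4 -> HIT, frames=[4,2] (faults so far: 9)
  LRU total faults: 9
--- Optimal ---
  step 0: ref 2 -> FAULT, frames=[2,-] (faults so far: 1)
  step 1: ref 3 -> FAULT, frames=[2,3] (faults so far: 2)
  step 2: ref 2 -> HIT, frames=[2,3] (faults so far: 2)
  step 3: ref 1 -> FAULT, evict 2, frames=[1,3] (faults so far: 3)
  step 4: ref 3 -> HIT, frames=[1,3] (faults so far: 3)
  step 5: ref 2 -> FAULT, evict 3, frames=[1,2] (faults so far: 4)
  step 6: ref 4 -> FAULT, evict 2, frames=[1,4] (faults so far: 5)
  step 7: ref 4 -> HIT, frames=[1,4] (faults so far: 5)
  step 8: ref 1 -> HIT, frames=[1,4] (faults so far: 5)
  step 9: ref 4 -> HIT, frames=[1,4] (faults so far: 5)
  step 10: ref 3 -> FAULT, evict 1, frames=[3,4] (faults so far: 6)
  step 11: ref 4 -> HIT, frames=[3,4] (faults so far: 6)
  step 12: ref 2 -> FAULT, evict 3, frames=[2,4] (faults so far: 7)
  step 13: ref 4 -> HIT, frames=[2,4] (faults so far: 7)
  step 14: ref 4 -> HIT, frames=[2,4] (faults so far: 7)
  Optimal total faults: 7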